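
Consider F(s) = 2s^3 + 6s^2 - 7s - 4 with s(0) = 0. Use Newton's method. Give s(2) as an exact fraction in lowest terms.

F'(s) = 6s^2 + 12s - 7.
F(0) = -4, F'(0) = -7, so s(1) = 0 - (-4)/(-7) = -4/7.
F(-4/7) = 544/343, F'(-4/7) = -583/49, so s(2) = (-4/7) - (544/343)/(-583/49) = -1788/4081.

-1788/4081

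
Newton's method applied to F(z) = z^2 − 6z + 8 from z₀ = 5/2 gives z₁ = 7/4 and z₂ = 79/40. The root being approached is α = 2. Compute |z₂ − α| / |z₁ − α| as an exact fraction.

1/10

z₁ − α = 7/4 − 2 = −1/4, so |z₁ − α| = 1/4.
z₂ − α = 79/40 − 2 = −1/40, so |z₂ − α| = 1/40.
Ratio = (1/40) / (1/4) = 1/10.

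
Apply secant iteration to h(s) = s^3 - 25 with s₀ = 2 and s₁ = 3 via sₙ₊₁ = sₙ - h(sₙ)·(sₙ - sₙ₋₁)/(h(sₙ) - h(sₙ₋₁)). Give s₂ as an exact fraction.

h(2) = -17, h(3) = 2. s₂ = 3 - 2·(3 - 2)/(2 - (-17)) = 55/19.

55/19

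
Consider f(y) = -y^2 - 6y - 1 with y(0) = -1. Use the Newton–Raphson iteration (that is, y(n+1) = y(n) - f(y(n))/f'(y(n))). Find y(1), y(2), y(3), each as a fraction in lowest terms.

f'(y) = -2y - 6.
f(-1) = 4, f'(-1) = -4, so y(1) = (-1) - 4/(-4) = 0.
f(0) = -1, f'(0) = -6, so y(2) = 0 - (-1)/(-6) = -1/6.
f(-1/6) = -1/36, f'(-1/6) = -17/3, so y(3) = (-1/6) - (-1/36)/(-17/3) = -35/204.

y(1) = 0, y(2) = -1/6, y(3) = -35/204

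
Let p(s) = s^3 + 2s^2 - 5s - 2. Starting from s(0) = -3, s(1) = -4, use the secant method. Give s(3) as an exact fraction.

p(-3) = 4, p(-4) = -14. s(2) = (-4) - (-14)·((-4) - (-3))/((-14) - 4) = -29/9.
p(-4) = -14, p(-29/9) = 1036/729. s(3) = (-29/9) - (1036/729)·((-29/9) - (-4))/((1036/729) - (-14)) = -2645/803.

-2645/803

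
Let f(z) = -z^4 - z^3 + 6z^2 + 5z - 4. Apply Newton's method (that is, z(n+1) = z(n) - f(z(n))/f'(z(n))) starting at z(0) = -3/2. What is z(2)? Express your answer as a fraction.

-504039/347360

f'(z) = -4z^3 - 3z^2 + 12z + 5.
f(-3/2) = 5/16, f'(-3/2) = -25/4, so z(1) = (-3/2) - (5/16)/(-25/4) = -29/20.
f(-29/20) = -1101/160000, f'(-29/20) = -6513/1000, so z(2) = (-29/20) - (-1101/160000)/(-6513/1000) = -504039/347360.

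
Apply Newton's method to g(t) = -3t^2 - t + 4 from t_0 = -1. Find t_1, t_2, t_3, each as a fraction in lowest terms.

g'(t) = -6t - 1.
g(-1) = 2, g'(-1) = 5, so t_1 = (-1) - 2/5 = -7/5.
g(-7/5) = -12/25, g'(-7/5) = 37/5, so t_2 = (-7/5) - (-12/25)/(37/5) = -247/185.
g(-247/185) = -432/34225, g'(-247/185) = 1297/185, so t_3 = (-247/185) - (-432/34225)/(1297/185) = -319927/239945.

t_1 = -7/5, t_2 = -247/185, t_3 = -319927/239945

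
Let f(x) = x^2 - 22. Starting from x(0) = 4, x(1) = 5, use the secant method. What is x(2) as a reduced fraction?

f(4) = -6, f(5) = 3. x(2) = 5 - 3·(5 - 4)/(3 - (-6)) = 14/3.

14/3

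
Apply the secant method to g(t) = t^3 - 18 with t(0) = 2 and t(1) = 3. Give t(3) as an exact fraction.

2402/921

g(2) = -10, g(3) = 9. t(2) = 3 - 9·(3 - 2)/(9 - (-10)) = 48/19.
g(3) = 9, g(48/19) = -12870/6859. t(3) = (48/19) - (-12870/6859)·((48/19) - 3)/((-12870/6859) - 9) = 2402/921.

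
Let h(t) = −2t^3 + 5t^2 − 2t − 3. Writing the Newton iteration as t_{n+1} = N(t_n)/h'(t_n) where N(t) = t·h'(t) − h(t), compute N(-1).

h'(t) = −6t^2 + 10t − 2.
N(t) = t·h'(t) − h(t) = t·(−6t^2 + 10t − 2) − (−2t^3 + 5t^2 − 2t − 3) = −4t^3 + 5t^2 + 3.
N(-1) = 12.

12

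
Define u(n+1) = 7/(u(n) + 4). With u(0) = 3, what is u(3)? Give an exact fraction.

35/27

u(1) = 7/(3 + 4) = 1.
u(2) = 7/(1 + 4) = 7/5.
u(3) = 7/(7/5 + 4) = 35/27.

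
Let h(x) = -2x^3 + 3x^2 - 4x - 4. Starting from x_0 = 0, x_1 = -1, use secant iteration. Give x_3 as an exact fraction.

-536/941

h(0) = -4, h(-1) = 5. x_2 = (-1) - 5·((-1) - 0)/(5 - (-4)) = -4/9.
h(-1) = 5, h(-4/9) = -1060/729. x_3 = (-4/9) - (-1060/729)·((-4/9) - (-1))/((-1060/729) - 5) = -536/941.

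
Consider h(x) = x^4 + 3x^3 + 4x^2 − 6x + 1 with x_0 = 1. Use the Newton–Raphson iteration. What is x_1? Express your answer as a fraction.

4/5

h'(x) = 4x^3 + 9x^2 + 8x − 6.
h(1) = 3, h'(1) = 15, so x_1 = 1 − 3/15 = 4/5.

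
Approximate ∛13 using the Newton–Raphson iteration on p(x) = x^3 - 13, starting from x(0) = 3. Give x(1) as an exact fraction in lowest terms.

p'(x) = 3x^2.
p(3) = 14, p'(3) = 27, so x(1) = 3 - 14/27 = 67/27.

67/27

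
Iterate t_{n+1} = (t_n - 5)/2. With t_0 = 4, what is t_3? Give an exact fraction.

-31/8

t_1 = (4 - 5)/2 = -1/2.
t_2 = ((-1/2) - 5)/2 = -11/4.
t_3 = ((-11/4) - 5)/2 = -31/8.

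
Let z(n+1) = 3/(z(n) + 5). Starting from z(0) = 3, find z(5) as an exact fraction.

3972/7337

z(1) = 3/(3 + 5) = 3/8.
z(2) = 3/(3/8 + 5) = 24/43.
z(3) = 3/(24/43 + 5) = 129/239.
z(4) = 3/(129/239 + 5) = 717/1324.
z(5) = 3/(717/1324 + 5) = 3972/7337.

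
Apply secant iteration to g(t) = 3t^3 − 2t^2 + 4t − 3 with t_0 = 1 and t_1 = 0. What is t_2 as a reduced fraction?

g(1) = 2, g(0) = −3. t_2 = 0 − (−3)·(0 − 1)/((−3) − 2) = 3/5.

3/5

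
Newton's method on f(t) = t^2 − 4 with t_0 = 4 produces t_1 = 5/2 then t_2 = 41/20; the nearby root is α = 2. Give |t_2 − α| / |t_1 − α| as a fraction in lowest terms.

t_1 − α = 5/2 − 2 = 1/2, so |t_1 − α| = 1/2.
t_2 − α = 41/20 − 2 = 1/20, so |t_2 − α| = 1/20.
Ratio = (1/20) / (1/2) = 1/10.

1/10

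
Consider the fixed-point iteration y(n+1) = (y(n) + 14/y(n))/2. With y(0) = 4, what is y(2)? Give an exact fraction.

y(1) = (4 + 14/4)/2 = 15/4.
y(2) = (15/4 + 14/(15/4))/2 = 449/120.

449/120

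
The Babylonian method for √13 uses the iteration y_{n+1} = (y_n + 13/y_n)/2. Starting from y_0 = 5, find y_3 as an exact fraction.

y_1 = (5 + 13/5)/2 = 19/5.
y_2 = (19/5 + 13/(19/5))/2 = 343/95.
y_3 = (343/95 + 13/(343/95))/2 = 117487/32585.

117487/32585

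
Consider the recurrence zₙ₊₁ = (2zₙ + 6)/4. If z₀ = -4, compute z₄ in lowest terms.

z₁ = (2·(-4) + 6)/4 = -1/2.
z₂ = (2·(-1/2) + 6)/4 = 5/4.
z₃ = (2·(5/4) + 6)/4 = 17/8.
z₄ = (2·(17/8) + 6)/4 = 41/16.

41/16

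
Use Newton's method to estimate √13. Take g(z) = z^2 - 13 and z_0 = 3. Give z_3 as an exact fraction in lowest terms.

14159/3927

g'(z) = 2z.
g(3) = -4, g'(3) = 6, so z_1 = 3 - (-4)/6 = 11/3.
g(11/3) = 4/9, g'(11/3) = 22/3, so z_2 = (11/3) - (4/9)/(22/3) = 119/33.
g(119/33) = 4/1089, g'(119/33) = 238/33, so z_3 = (119/33) - (4/1089)/(238/33) = 14159/3927.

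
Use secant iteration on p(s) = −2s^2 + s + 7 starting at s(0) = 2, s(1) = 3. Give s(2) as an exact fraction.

19/9

p(2) = 1, p(3) = −8. s(2) = 3 − (−8)·(3 − 2)/((−8) − 1) = 19/9.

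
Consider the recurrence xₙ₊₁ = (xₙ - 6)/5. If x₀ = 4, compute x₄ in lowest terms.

-932/625

x₁ = (4 - 6)/5 = -2/5.
x₂ = ((-2/5) - 6)/5 = -32/25.
x₃ = ((-32/25) - 6)/5 = -182/125.
x₄ = ((-182/125) - 6)/5 = -932/625.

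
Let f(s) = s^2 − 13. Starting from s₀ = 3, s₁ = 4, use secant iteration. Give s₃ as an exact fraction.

191/53

f(3) = −4, f(4) = 3. s₂ = 4 − 3·(4 − 3)/(3 − (−4)) = 25/7.
f(4) = 3, f(25/7) = −12/49. s₃ = (25/7) − (−12/49)·((25/7) − 4)/((−12/49) − 3) = 191/53.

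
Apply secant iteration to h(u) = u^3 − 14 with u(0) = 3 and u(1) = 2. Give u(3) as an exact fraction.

h(3) = 13, h(2) = −6. u(2) = 2 − (−6)·(2 − 3)/((−6) − 13) = 44/19.
h(2) = −6, h(44/19) = −10842/6859. u(3) = (44/19) − (−10842/6859)·((44/19) − 2)/((−10842/6859) − (−6)) = 2045/842.

2045/842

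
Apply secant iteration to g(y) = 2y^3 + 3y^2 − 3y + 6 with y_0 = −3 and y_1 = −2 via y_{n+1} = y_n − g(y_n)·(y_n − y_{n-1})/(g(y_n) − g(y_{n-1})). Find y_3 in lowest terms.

−846/323

g(−3) = −12, g(−2) = 8. y_2 = (−2) − 8·((−2) − (−3))/(8 − (−12)) = −12/5.
g(−2) = 8, g(−12/5) = 354/125. y_3 = (−12/5) − (354/125)·((−12/5) − (−2))/((354/125) − 8) = −846/323.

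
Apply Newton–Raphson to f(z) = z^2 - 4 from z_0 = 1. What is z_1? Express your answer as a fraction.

5/2

f'(z) = 2z.
f(1) = -3, f'(1) = 2, so z_1 = 1 - (-3)/2 = 5/2.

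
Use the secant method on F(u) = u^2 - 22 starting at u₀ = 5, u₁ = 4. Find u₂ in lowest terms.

14/3

F(5) = 3, F(4) = -6. u₂ = 4 - (-6)·(4 - 5)/((-6) - 3) = 14/3.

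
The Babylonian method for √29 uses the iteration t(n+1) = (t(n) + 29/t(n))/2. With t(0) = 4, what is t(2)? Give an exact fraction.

3881/720

t(1) = (4 + 29/4)/2 = 45/8.
t(2) = (45/8 + 29/(45/8))/2 = 3881/720.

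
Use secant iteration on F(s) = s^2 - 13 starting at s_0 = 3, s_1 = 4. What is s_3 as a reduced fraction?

191/53

F(3) = -4, F(4) = 3. s_2 = 4 - 3·(4 - 3)/(3 - (-4)) = 25/7.
F(4) = 3, F(25/7) = -12/49. s_3 = (25/7) - (-12/49)·((25/7) - 4)/((-12/49) - 3) = 191/53.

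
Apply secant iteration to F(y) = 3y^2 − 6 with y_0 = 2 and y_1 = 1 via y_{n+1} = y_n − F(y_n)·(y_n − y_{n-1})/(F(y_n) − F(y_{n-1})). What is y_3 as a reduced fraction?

10/7

F(2) = 6, F(1) = −3. y_2 = 1 − (−3)·(1 − 2)/((−3) − 6) = 4/3.
F(1) = −3, F(4/3) = −2/3. y_3 = (4/3) − (−2/3)·((4/3) − 1)/((−2/3) − (−3)) = 10/7.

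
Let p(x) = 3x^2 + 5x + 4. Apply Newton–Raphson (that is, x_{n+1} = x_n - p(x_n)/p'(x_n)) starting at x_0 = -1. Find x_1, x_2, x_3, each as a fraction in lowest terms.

p'(x) = 6x + 5.
p(-1) = 2, p'(-1) = -1, so x_1 = (-1) - 2/(-1) = 1.
p(1) = 12, p'(1) = 11, so x_2 = 1 - 12/11 = -1/11.
p(-1/11) = 432/121, p'(-1/11) = 49/11, so x_3 = (-1/11) - (432/121)/(49/11) = -481/539.

x_1 = 1, x_2 = -1/11, x_3 = -481/539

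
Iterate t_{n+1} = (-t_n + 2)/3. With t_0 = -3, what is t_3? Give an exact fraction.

t_1 = (-(-3) + 2)/3 = 5/3.
t_2 = (-(5/3) + 2)/3 = 1/9.
t_3 = (-(1/9) + 2)/3 = 17/27.

17/27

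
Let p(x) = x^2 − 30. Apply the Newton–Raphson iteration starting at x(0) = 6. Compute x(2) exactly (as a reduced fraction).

p'(x) = 2x.
p(6) = 6, p'(6) = 12, so x(1) = 6 − 6/12 = 11/2.
p(11/2) = 1/4, p'(11/2) = 11, so x(2) = (11/2) − (1/4)/11 = 241/44.

241/44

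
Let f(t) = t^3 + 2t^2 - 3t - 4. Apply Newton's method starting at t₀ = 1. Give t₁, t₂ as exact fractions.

f'(t) = 3t^2 + 4t - 3.
f(1) = -4, f'(1) = 4, so t₁ = 1 - (-4)/4 = 2.
f(2) = 6, f'(2) = 17, so t₂ = 2 - 6/17 = 28/17.

t₁ = 2, t₂ = 28/17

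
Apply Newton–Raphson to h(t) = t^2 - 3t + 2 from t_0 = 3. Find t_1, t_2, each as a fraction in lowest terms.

h'(t) = 2t - 3.
h(3) = 2, h'(3) = 3, so t_1 = 3 - 2/3 = 7/3.
h(7/3) = 4/9, h'(7/3) = 5/3, so t_2 = (7/3) - (4/9)/(5/3) = 31/15.

t_1 = 7/3, t_2 = 31/15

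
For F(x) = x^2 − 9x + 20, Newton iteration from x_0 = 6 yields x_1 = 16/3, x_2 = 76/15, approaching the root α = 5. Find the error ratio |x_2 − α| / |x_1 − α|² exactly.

x_1 − α = 16/3 − 5 = 1/3, so |x_1 − α| = 1/3.
x_2 − α = 76/15 − 5 = 1/15, so |x_2 − α| = 1/15.
|x_1 − α|² = 1/9.
Ratio = (1/15) / (1/9) = 3/5.

3/5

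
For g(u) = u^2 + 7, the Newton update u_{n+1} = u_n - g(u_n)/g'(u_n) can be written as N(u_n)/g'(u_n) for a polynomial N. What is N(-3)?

2

g'(u) = 2u.
N(u) = u·g'(u) - g(u) = u·(2u) - (u^2 + 7) = u^2 - 7.
N(-3) = 2.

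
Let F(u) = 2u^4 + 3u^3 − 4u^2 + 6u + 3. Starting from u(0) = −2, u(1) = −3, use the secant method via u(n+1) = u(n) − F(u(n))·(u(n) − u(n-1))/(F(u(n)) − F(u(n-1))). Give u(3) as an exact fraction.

−1118939/442195

F(−2) = −17, F(−3) = 30. u(2) = (−3) − 30·((−3) − (−2))/(30 − (−17)) = −111/47.
F(−3) = 30, F(−111/47) = −52597320/4879681. u(3) = (−111/47) − (−52597320/4879681)·((−111/47) − (−3))/((−52597320/4879681) − 30) = −1118939/442195.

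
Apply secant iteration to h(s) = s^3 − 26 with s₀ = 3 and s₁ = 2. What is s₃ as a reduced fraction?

3319/1118

h(3) = 1, h(2) = −18. s₂ = 2 − (−18)·(2 − 3)/((−18) − 1) = 56/19.
h(2) = −18, h(56/19) = −2718/6859. s₃ = (56/19) − (−2718/6859)·((56/19) − 2)/((−2718/6859) − (−18)) = 3319/1118.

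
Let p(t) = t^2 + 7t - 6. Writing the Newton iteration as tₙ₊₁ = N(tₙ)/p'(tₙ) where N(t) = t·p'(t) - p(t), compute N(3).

p'(t) = 2t + 7.
N(t) = t·p'(t) - p(t) = t·(2t + 7) - (t^2 + 7t - 6) = t^2 + 6.
N(3) = 15.

15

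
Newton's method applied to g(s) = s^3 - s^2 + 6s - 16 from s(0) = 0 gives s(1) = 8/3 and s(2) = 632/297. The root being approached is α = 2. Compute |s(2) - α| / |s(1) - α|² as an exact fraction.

s(1) - α = 8/3 - 2 = 2/3, so |s(1) - α| = 2/3.
s(2) - α = 632/297 - 2 = 38/297, so |s(2) - α| = 38/297.
|s(1) - α|² = 4/9.
Ratio = (38/297) / (4/9) = 19/66.

19/66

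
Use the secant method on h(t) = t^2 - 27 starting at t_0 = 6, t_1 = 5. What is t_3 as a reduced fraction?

291/56

h(6) = 9, h(5) = -2. t_2 = 5 - (-2)·(5 - 6)/((-2) - 9) = 57/11.
h(5) = -2, h(57/11) = -18/121. t_3 = (57/11) - (-18/121)·((57/11) - 5)/((-18/121) - (-2)) = 291/56.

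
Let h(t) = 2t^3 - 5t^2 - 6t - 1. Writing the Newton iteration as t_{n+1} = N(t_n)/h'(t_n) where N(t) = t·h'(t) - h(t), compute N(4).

h'(t) = 6t^2 - 10t - 6.
N(t) = t·h'(t) - h(t) = t·(6t^2 - 10t - 6) - (2t^3 - 5t^2 - 6t - 1) = 4t^3 - 5t^2 + 1.
N(4) = 177.

177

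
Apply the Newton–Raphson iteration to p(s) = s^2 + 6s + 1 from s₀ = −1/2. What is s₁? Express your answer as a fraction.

p'(s) = 2s + 6.
p(−1/2) = −7/4, p'(−1/2) = 5, so s₁ = (−1/2) − (−7/4)/5 = −3/20.

−3/20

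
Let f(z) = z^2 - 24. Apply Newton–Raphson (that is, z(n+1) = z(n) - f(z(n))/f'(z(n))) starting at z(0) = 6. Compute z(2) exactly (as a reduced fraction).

f'(z) = 2z.
f(6) = 12, f'(6) = 12, so z(1) = 6 - 12/12 = 5.
f(5) = 1, f'(5) = 10, so z(2) = 5 - 1/10 = 49/10.

49/10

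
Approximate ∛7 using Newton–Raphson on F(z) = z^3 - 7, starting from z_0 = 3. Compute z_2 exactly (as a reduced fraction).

591743/301401

F'(z) = 3z^2.
F(3) = 20, F'(3) = 27, so z_1 = 3 - 20/27 = 61/27.
F(61/27) = 89200/19683, F'(61/27) = 3721/243, so z_2 = (61/27) - (89200/19683)/(3721/243) = 591743/301401.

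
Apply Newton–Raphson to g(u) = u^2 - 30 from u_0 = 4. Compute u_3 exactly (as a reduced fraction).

g'(u) = 2u.
g(4) = -14, g'(4) = 8, so u_1 = 4 - (-14)/8 = 23/4.
g(23/4) = 49/16, g'(23/4) = 23/2, so u_2 = (23/4) - (49/16)/(23/2) = 1009/184.
g(1009/184) = 2401/33856, g'(1009/184) = 1009/92, so u_3 = (1009/184) - (2401/33856)/(1009/92) = 2033761/371312.

2033761/371312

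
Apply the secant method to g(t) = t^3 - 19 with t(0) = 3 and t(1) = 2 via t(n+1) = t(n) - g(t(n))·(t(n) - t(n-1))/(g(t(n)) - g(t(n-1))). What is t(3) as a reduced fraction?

15385/5707

g(3) = 8, g(2) = -11. t(2) = 2 - (-11)·(2 - 3)/((-11) - 8) = 49/19.
g(2) = -11, g(49/19) = -12672/6859. t(3) = (49/19) - (-12672/6859)·((49/19) - 2)/((-12672/6859) - (-11)) = 15385/5707.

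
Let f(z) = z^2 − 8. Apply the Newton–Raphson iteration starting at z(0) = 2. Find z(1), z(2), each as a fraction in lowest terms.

f'(z) = 2z.
f(2) = −4, f'(2) = 4, so z(1) = 2 − (−4)/4 = 3.
f(3) = 1, f'(3) = 6, so z(2) = 3 − 1/6 = 17/6.

z(1) = 3, z(2) = 17/6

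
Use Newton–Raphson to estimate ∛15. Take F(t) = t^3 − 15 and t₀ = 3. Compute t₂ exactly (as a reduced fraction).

F'(t) = 3t^2.
F(3) = 12, F'(3) = 27, so t₁ = 3 − 12/27 = 23/9.
F(23/9) = 1232/729, F'(23/9) = 529/27, so t₂ = (23/9) − (1232/729)/(529/27) = 35269/14283.

35269/14283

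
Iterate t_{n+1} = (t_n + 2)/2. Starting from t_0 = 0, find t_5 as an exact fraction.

31/16

t_1 = (0 + 2)/2 = 1.
t_2 = (1 + 2)/2 = 3/2.
t_3 = ((3/2) + 2)/2 = 7/4.
t_4 = ((7/4) + 2)/2 = 15/8.
t_5 = ((15/8) + 2)/2 = 31/16.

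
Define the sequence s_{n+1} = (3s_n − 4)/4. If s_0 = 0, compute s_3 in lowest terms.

−37/16

s_1 = (3·0 − 4)/4 = −1.
s_2 = (3·(−1) − 4)/4 = −7/4.
s_3 = (3·(−7/4) − 4)/4 = −37/16.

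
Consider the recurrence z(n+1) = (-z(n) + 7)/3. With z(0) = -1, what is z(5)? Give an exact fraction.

z(1) = (-(-1) + 7)/3 = 8/3.
z(2) = (-(8/3) + 7)/3 = 13/9.
z(3) = (-(13/9) + 7)/3 = 50/27.
z(4) = (-(50/27) + 7)/3 = 139/81.
z(5) = (-(139/81) + 7)/3 = 428/243.

428/243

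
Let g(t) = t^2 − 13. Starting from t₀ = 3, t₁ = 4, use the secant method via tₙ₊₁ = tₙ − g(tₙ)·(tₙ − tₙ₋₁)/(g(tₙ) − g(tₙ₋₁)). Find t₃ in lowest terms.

191/53

g(3) = −4, g(4) = 3. t₂ = 4 − 3·(4 − 3)/(3 − (−4)) = 25/7.
g(4) = 3, g(25/7) = −12/49. t₃ = (25/7) − (−12/49)·((25/7) − 4)/((−12/49) − 3) = 191/53.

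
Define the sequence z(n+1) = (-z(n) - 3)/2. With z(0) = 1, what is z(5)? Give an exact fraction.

-17/16

z(1) = (-1 - 3)/2 = -2.
z(2) = (-(-2) - 3)/2 = -1/2.
z(3) = (-(-1/2) - 3)/2 = -5/4.
z(4) = (-(-5/4) - 3)/2 = -7/8.
z(5) = (-(-7/8) - 3)/2 = -17/16.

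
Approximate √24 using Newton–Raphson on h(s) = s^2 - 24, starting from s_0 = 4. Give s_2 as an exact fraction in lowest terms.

h'(s) = 2s.
h(4) = -8, h'(4) = 8, so s_1 = 4 - (-8)/8 = 5.
h(5) = 1, h'(5) = 10, so s_2 = 5 - 1/10 = 49/10.

49/10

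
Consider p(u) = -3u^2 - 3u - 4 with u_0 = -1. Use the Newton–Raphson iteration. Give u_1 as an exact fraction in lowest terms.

p'(u) = -6u - 3.
p(-1) = -4, p'(-1) = 3, so u_1 = (-1) - (-4)/3 = 1/3.

1/3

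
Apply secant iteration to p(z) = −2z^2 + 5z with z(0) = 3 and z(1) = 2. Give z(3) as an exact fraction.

p(3) = −3, p(2) = 2. z(2) = 2 − 2·(2 − 3)/(2 − (−3)) = 12/5.
p(2) = 2, p(12/5) = 12/25. z(3) = (12/5) − (12/25)·((12/5) − 2)/((12/25) − 2) = 48/19.

48/19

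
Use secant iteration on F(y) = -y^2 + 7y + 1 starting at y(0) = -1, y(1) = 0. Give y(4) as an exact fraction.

F(-1) = -7, F(0) = 1. y(2) = 0 - 1·(0 - (-1))/(1 - (-7)) = -1/8.
F(0) = 1, F(-1/8) = 7/64. y(3) = (-1/8) - (7/64)·((-1/8) - 0)/((7/64) - 1) = -8/57.
F(-1/8) = 7/64, F(-8/57) = -7/3249. y(4) = (-8/57) - (-7/3249)·((-8/57) - (-1/8))/((-7/3249) - (7/64)) = -464/3313.

-464/3313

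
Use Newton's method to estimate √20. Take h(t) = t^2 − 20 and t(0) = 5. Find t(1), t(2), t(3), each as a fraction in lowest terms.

h'(t) = 2t.
h(5) = 5, h'(5) = 10, so t(1) = 5 − 5/10 = 9/2.
h(9/2) = 1/4, h'(9/2) = 9, so t(2) = (9/2) − (1/4)/9 = 161/36.
h(161/36) = 1/1296, h'(161/36) = 161/18, so t(3) = (161/36) − (1/1296)/(161/18) = 51841/11592.

t(1) = 9/2, t(2) = 161/36, t(3) = 51841/11592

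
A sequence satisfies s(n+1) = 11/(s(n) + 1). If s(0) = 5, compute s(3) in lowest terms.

187/83

s(1) = 11/(5 + 1) = 11/6.
s(2) = 11/(11/6 + 1) = 66/17.
s(3) = 11/(66/17 + 1) = 187/83.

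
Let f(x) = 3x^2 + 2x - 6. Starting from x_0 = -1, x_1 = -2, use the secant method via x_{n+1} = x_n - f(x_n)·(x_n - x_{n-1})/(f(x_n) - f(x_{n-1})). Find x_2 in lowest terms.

f(-1) = -5, f(-2) = 2. x_2 = (-2) - 2·((-2) - (-1))/(2 - (-5)) = -12/7.

-12/7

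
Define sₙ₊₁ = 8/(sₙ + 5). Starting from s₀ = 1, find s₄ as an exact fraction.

s₁ = 8/(1 + 5) = 4/3.
s₂ = 8/(4/3 + 5) = 24/19.
s₃ = 8/(24/19 + 5) = 152/119.
s₄ = 8/(152/119 + 5) = 952/747.

952/747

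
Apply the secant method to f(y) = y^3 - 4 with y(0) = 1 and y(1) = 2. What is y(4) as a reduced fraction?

2056682/1292353

f(1) = -3, f(2) = 4. y(2) = 2 - 4·(2 - 1)/(4 - (-3)) = 10/7.
f(2) = 4, f(10/7) = -372/343. y(3) = (10/7) - (-372/343)·((10/7) - 2)/((-372/343) - 4) = 169/109.
f(10/7) = -372/343, f(169/109) = -353307/1295029. y(4) = (169/109) - (-353307/1295029)·((169/109) - (10/7))/((-353307/1295029) - (-372/343)) = 2056682/1292353.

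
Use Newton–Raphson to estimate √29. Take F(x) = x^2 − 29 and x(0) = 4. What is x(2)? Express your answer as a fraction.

F'(x) = 2x.
F(4) = −13, F'(4) = 8, so x(1) = 4 − (−13)/8 = 45/8.
F(45/8) = 169/64, F'(45/8) = 45/4, so x(2) = (45/8) − (169/64)/(45/4) = 3881/720.

3881/720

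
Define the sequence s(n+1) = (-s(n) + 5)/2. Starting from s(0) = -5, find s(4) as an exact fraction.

5/4

s(1) = (-(-5) + 5)/2 = 5.
s(2) = (-5 + 5)/2 = 0.
s(3) = (-0 + 5)/2 = 5/2.
s(4) = (-(5/2) + 5)/2 = 5/4.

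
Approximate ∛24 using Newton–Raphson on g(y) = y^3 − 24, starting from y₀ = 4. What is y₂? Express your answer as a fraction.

g'(y) = 3y^2.
g(4) = 40, g'(4) = 48, so y₁ = 4 − 40/48 = 19/6.
g(19/6) = 1675/216, g'(19/6) = 361/12, so y₂ = (19/6) − (1675/216)/(361/12) = 9451/3249.

9451/3249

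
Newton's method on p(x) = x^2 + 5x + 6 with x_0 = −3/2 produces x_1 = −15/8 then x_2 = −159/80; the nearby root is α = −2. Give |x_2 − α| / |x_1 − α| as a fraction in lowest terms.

x_1 − α = −15/8 − (−2) = −15/8 + 2 = 1/8, so |x_1 − α| = 1/8.
x_2 − α = −159/80 − (−2) = −159/80 + 2 = 1/80, so |x_2 − α| = 1/80.
Ratio = (1/80) / (1/8) = 1/10.

1/10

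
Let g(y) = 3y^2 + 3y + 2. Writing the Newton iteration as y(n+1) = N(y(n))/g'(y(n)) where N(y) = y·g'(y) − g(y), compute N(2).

g'(y) = 6y + 3.
N(y) = y·g'(y) − g(y) = y·(6y + 3) − (3y^2 + 3y + 2) = 3y^2 − 2.
N(2) = 10.

10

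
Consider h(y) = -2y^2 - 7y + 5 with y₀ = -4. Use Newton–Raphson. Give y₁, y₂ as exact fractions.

h'(y) = -4y - 7.
h(-4) = 1, h'(-4) = 9, so y₁ = (-4) - 1/9 = -37/9.
h(-37/9) = -2/81, h'(-37/9) = 85/9, so y₂ = (-37/9) - (-2/81)/(85/9) = -3143/765.

y₁ = -37/9, y₂ = -3143/765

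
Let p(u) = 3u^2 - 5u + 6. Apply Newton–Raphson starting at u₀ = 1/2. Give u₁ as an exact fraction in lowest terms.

21/8

p'(u) = 6u - 5.
p(1/2) = 17/4, p'(1/2) = -2, so u₁ = (1/2) - (17/4)/(-2) = 21/8.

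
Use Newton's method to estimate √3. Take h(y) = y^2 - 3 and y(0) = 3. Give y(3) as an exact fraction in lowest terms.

97/56

h'(y) = 2y.
h(3) = 6, h'(3) = 6, so y(1) = 3 - 6/6 = 2.
h(2) = 1, h'(2) = 4, so y(2) = 2 - 1/4 = 7/4.
h(7/4) = 1/16, h'(7/4) = 7/2, so y(3) = (7/4) - (1/16)/(7/2) = 97/56.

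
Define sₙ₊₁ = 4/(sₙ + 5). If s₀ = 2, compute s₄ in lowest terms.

892/1271

s₁ = 4/(2 + 5) = 4/7.
s₂ = 4/(4/7 + 5) = 28/39.
s₃ = 4/(28/39 + 5) = 156/223.
s₄ = 4/(156/223 + 5) = 892/1271.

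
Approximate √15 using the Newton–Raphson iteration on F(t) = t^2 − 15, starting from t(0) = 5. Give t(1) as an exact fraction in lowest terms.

4

F'(t) = 2t.
F(5) = 10, F'(5) = 10, so t(1) = 5 − 10/10 = 4.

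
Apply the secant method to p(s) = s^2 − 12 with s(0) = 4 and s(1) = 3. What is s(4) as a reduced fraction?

p(4) = 4, p(3) = −3. s(2) = 3 − (−3)·(3 − 4)/((−3) − 4) = 24/7.
p(3) = −3, p(24/7) = −12/49. s(3) = (24/7) − (−12/49)·((24/7) − 3)/((−12/49) − (−3)) = 52/15.
p(24/7) = −12/49, p(52/15) = 4/225. s(4) = (52/15) − (4/225)·((52/15) − (24/7))/((4/225) − (−12/49)) = 627/181.

627/181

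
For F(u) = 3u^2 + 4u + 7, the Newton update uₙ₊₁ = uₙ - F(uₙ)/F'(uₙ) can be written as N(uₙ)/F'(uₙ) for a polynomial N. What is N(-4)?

41

F'(u) = 6u + 4.
N(u) = u·F'(u) - F(u) = u·(6u + 4) - (3u^2 + 4u + 7) = 3u^2 - 7.
N(-4) = 41.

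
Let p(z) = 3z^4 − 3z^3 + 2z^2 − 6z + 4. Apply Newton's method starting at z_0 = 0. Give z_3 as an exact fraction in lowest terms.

p'(z) = 12z^3 − 9z^2 + 4z − 6.
p(0) = 4, p'(0) = −6, so z_1 = 0 − 4/(−6) = 2/3.
p(2/3) = 16/27, p'(2/3) = −34/9, so z_2 = (2/3) − (16/27)/(−34/9) = 14/17.
p(14/17) = 9984/83521, p'(14/17) = −10354/4913, so z_3 = (14/17) − (9984/83521)/(−10354/4913) = 77470/88009.

77470/88009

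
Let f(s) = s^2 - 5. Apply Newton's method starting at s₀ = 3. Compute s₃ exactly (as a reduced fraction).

f'(s) = 2s.
f(3) = 4, f'(3) = 6, so s₁ = 3 - 4/6 = 7/3.
f(7/3) = 4/9, f'(7/3) = 14/3, so s₂ = (7/3) - (4/9)/(14/3) = 47/21.
f(47/21) = 4/441, f'(47/21) = 94/21, so s₃ = (47/21) - (4/441)/(94/21) = 2207/987.

2207/987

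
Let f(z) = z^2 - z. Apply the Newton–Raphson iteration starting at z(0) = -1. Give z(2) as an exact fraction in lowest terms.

f'(z) = 2z - 1.
f(-1) = 2, f'(-1) = -3, so z(1) = (-1) - 2/(-3) = -1/3.
f(-1/3) = 4/9, f'(-1/3) = -5/3, so z(2) = (-1/3) - (4/9)/(-5/3) = -1/15.

-1/15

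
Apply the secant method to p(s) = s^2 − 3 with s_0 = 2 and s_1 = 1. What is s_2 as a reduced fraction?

5/3

p(2) = 1, p(1) = −2. s_2 = 1 − (−2)·(1 − 2)/((−2) − 1) = 5/3.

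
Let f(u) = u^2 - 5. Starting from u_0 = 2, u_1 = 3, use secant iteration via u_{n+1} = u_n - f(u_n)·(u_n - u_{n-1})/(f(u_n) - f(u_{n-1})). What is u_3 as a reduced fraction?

29/13

f(2) = -1, f(3) = 4. u_2 = 3 - 4·(3 - 2)/(4 - (-1)) = 11/5.
f(3) = 4, f(11/5) = -4/25. u_3 = (11/5) - (-4/25)·((11/5) - 3)/((-4/25) - 4) = 29/13.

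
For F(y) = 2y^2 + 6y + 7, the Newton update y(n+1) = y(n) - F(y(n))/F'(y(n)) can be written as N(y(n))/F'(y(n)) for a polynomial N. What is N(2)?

1

F'(y) = 4y + 6.
N(y) = y·F'(y) - F(y) = y·(4y + 6) - (2y^2 + 6y + 7) = 2y^2 - 7.
N(2) = 1.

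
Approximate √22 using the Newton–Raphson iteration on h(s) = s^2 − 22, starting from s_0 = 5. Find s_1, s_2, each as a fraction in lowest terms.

s_1 = 47/10, s_2 = 4409/940

h'(s) = 2s.
h(5) = 3, h'(5) = 10, so s_1 = 5 − 3/10 = 47/10.
h(47/10) = 9/100, h'(47/10) = 47/5, so s_2 = (47/10) − (9/100)/(47/5) = 4409/940.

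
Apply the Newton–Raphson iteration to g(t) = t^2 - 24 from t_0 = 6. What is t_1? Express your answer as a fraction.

g'(t) = 2t.
g(6) = 12, g'(6) = 12, so t_1 = 6 - 12/12 = 5.

5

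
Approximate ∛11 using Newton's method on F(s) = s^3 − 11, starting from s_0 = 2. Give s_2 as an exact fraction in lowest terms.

F'(s) = 3s^2.
F(2) = −3, F'(2) = 12, so s_1 = 2 − (−3)/12 = 9/4.
F(9/4) = 25/64, F'(9/4) = 243/16, so s_2 = (9/4) − (25/64)/(243/16) = 1081/486.

1081/486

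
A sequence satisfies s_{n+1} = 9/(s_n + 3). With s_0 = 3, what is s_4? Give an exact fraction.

15/8

s_1 = 9/(3 + 3) = 3/2.
s_2 = 9/(3/2 + 3) = 2.
s_3 = 9/(2 + 3) = 9/5.
s_4 = 9/(9/5 + 3) = 15/8.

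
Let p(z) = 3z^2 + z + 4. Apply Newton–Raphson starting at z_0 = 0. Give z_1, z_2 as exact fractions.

p'(z) = 6z + 1.
p(0) = 4, p'(0) = 1, so z_1 = 0 − 4/1 = −4.
p(−4) = 48, p'(−4) = −23, so z_2 = (−4) − 48/(−23) = −44/23.

z_1 = −4, z_2 = −44/23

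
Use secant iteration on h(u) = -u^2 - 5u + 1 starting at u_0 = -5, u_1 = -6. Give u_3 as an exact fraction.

h(-5) = 1, h(-6) = -5. u_2 = (-6) - (-5)·((-6) - (-5))/((-5) - 1) = -31/6.
h(-6) = -5, h(-31/6) = 5/36. u_3 = (-31/6) - (5/36)·((-31/6) - (-6))/((5/36) - (-5)) = -192/37.

-192/37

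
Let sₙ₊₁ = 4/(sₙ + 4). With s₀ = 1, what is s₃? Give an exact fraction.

s₁ = 4/(1 + 4) = 4/5.
s₂ = 4/(4/5 + 4) = 5/6.
s₃ = 4/(5/6 + 4) = 24/29.

24/29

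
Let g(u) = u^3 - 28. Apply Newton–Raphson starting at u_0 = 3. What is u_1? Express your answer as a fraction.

g'(u) = 3u^2.
g(3) = -1, g'(3) = 27, so u_1 = 3 - (-1)/27 = 82/27.

82/27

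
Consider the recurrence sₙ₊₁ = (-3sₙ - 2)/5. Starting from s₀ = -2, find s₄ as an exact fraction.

s₁ = (-3·(-2) - 2)/5 = 4/5.
s₂ = (-3·(4/5) - 2)/5 = -22/25.
s₃ = (-3·(-22/25) - 2)/5 = 16/125.
s₄ = (-3·(16/125) - 2)/5 = -298/625.

-298/625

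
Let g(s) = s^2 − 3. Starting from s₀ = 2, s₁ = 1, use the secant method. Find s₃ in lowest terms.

g(2) = 1, g(1) = −2. s₂ = 1 − (−2)·(1 − 2)/((−2) − 1) = 5/3.
g(1) = −2, g(5/3) = −2/9. s₃ = (5/3) − (−2/9)·((5/3) − 1)/((−2/9) − (−2)) = 7/4.

7/4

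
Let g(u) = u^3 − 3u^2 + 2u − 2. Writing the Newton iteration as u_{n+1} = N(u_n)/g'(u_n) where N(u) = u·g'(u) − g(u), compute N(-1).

−3

g'(u) = 3u^2 − 6u + 2.
N(u) = u·g'(u) − g(u) = u·(3u^2 − 6u + 2) − (u^3 − 3u^2 + 2u − 2) = 2u^3 − 3u^2 + 2.
N(-1) = −3.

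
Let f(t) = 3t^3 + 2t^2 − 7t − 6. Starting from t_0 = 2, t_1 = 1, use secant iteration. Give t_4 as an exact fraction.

974207/620557

f(2) = 12, f(1) = −8. t_2 = 1 − (−8)·(1 − 2)/((−8) − 12) = 7/5.
f(1) = −8, f(7/5) = −456/125. t_3 = (7/5) − (−456/125)·((7/5) − 1)/((−456/125) − (−8)) = 59/34.
f(7/5) = −456/125, f(59/34) = 139593/39304. t_4 = (59/34) − (139593/39304)·((59/34) − (7/5))/((139593/39304) − (−456/125)) = 974207/620557.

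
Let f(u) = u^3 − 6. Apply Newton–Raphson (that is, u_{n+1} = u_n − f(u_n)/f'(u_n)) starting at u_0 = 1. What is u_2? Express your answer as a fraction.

f'(u) = 3u^2.
f(1) = −5, f'(1) = 3, so u_1 = 1 − (−5)/3 = 8/3.
f(8/3) = 350/27, f'(8/3) = 64/3, so u_2 = (8/3) − (350/27)/(64/3) = 593/288.

593/288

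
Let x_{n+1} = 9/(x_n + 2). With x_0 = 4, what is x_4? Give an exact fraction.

288/127

x_1 = 9/(4 + 2) = 3/2.
x_2 = 9/(3/2 + 2) = 18/7.
x_3 = 9/(18/7 + 2) = 63/32.
x_4 = 9/(63/32 + 2) = 288/127.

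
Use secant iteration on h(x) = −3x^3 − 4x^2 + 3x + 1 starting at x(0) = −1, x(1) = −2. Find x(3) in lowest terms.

−74/43

h(−1) = −3, h(−2) = 3. x(2) = (−2) − 3·((−2) − (−1))/(3 − (−3)) = −3/2.
h(−2) = 3, h(−3/2) = −19/8. x(3) = (−3/2) − (−19/8)·((−3/2) − (−2))/((−19/8) − 3) = −74/43.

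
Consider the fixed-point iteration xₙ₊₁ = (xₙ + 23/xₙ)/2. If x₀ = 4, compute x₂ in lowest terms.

2993/624

x₁ = (4 + 23/4)/2 = 39/8.
x₂ = (39/8 + 23/(39/8))/2 = 2993/624.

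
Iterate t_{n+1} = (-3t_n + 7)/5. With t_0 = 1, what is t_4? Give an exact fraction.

t_1 = (-3·1 + 7)/5 = 4/5.
t_2 = (-3·(4/5) + 7)/5 = 23/25.
t_3 = (-3·(23/25) + 7)/5 = 106/125.
t_4 = (-3·(106/125) + 7)/5 = 557/625.

557/625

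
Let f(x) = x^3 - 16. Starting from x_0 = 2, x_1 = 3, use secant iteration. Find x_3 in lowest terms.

19990/7987

f(2) = -8, f(3) = 11. x_2 = 3 - 11·(3 - 2)/(11 - (-8)) = 46/19.
f(3) = 11, f(46/19) = -12408/6859. x_3 = (46/19) - (-12408/6859)·((46/19) - 3)/((-12408/6859) - 11) = 19990/7987.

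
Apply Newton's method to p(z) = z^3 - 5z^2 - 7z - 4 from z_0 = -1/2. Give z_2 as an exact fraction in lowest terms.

p'(z) = 3z^2 - 10z - 7.
p(-1/2) = -15/8, p'(-1/2) = -5/4, so z_1 = (-1/2) - (-15/8)/(-5/4) = -2.
p(-2) = -18, p'(-2) = 25, so z_2 = (-2) - (-18)/25 = -32/25.

-32/25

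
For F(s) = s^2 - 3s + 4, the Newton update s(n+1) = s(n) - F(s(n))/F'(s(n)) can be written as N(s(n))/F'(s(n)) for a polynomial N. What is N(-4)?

F'(s) = 2s - 3.
N(s) = s·F'(s) - F(s) = s·(2s - 3) - (s^2 - 3s + 4) = s^2 - 4.
N(-4) = 12.

12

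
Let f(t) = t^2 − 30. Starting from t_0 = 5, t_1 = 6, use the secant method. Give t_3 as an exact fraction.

f(5) = −5, f(6) = 6. t_2 = 6 − 6·(6 − 5)/(6 − (−5)) = 60/11.
f(6) = 6, f(60/11) = −30/121. t_3 = (60/11) − (−30/121)·((60/11) − 6)/((−30/121) − 6) = 115/21.

115/21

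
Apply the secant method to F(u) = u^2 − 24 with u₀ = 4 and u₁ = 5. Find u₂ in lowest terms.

44/9

F(4) = −8, F(5) = 1. u₂ = 5 − 1·(5 − 4)/(1 − (−8)) = 44/9.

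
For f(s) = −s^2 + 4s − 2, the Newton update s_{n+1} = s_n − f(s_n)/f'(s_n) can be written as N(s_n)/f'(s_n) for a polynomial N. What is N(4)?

−14

f'(s) = −2s + 4.
N(s) = s·f'(s) − f(s) = s·(−2s + 4) − (−s^2 + 4s − 2) = −s^2 + 2.
N(4) = −14.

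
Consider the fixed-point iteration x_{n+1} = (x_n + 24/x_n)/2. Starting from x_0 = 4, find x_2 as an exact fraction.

49/10

x_1 = (4 + 24/4)/2 = 5.
x_2 = (5 + 24/5)/2 = 49/10.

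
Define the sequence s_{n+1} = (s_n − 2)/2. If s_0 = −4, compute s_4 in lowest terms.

−17/8

s_1 = ((−4) − 2)/2 = −3.
s_2 = ((−3) − 2)/2 = −5/2.
s_3 = ((−5/2) − 2)/2 = −9/4.
s_4 = ((−9/4) − 2)/2 = −17/8.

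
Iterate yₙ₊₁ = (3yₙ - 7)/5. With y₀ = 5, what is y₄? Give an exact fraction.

y₁ = (3·5 - 7)/5 = 8/5.
y₂ = (3·(8/5) - 7)/5 = -11/25.
y₃ = (3·(-11/25) - 7)/5 = -208/125.
y₄ = (3·(-208/125) - 7)/5 = -1499/625.

-1499/625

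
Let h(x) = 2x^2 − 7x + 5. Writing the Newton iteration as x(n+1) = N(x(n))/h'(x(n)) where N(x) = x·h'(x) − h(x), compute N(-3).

h'(x) = 4x − 7.
N(x) = x·h'(x) − h(x) = x·(4x − 7) − (2x^2 − 7x + 5) = 2x^2 − 5.
N(-3) = 13.

13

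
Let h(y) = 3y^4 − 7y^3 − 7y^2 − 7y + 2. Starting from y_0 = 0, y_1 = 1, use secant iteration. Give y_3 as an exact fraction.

h(0) = 2, h(1) = −16. y_2 = 1 − (−16)·(1 − 0)/((−16) − 2) = 1/9.
h(1) = −16, h(1/9) = 2464/2187. y_3 = (1/9) − (2464/2187)·((1/9) − 1)/((2464/2187) − (−16)) = 397/2341.

397/2341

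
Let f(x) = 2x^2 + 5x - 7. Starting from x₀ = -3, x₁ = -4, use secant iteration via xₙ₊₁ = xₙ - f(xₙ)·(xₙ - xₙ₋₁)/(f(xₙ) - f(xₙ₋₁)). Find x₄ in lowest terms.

f(-3) = -4, f(-4) = 5. x₂ = (-4) - 5·((-4) - (-3))/(5 - (-4)) = -31/9.
f(-4) = 5, f(-31/9) = -40/81. x₃ = (-31/9) - (-40/81)·((-31/9) - (-4))/((-40/81) - 5) = -311/89.
f(-31/9) = -40/81, f(-311/89) = -400/7921. x₄ = (-311/89) - (-400/7921)·((-311/89) - (-31/9))/((-400/7921) - (-40/81)) = -24889/7111.

-24889/7111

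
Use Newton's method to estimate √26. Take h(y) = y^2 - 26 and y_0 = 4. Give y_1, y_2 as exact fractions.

y_1 = 21/4, y_2 = 857/168

h'(y) = 2y.
h(4) = -10, h'(4) = 8, so y_1 = 4 - (-10)/8 = 21/4.
h(21/4) = 25/16, h'(21/4) = 21/2, so y_2 = (21/4) - (25/16)/(21/2) = 857/168.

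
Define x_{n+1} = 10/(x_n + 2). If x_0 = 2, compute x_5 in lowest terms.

415/178

x_1 = 10/(2 + 2) = 5/2.
x_2 = 10/(5/2 + 2) = 20/9.
x_3 = 10/(20/9 + 2) = 45/19.
x_4 = 10/(45/19 + 2) = 190/83.
x_5 = 10/(190/83 + 2) = 415/178.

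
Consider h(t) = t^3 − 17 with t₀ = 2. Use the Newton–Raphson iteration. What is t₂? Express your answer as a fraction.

h'(t) = 3t^2.
h(2) = −9, h'(2) = 12, so t₁ = 2 − (−9)/12 = 11/4.
h(11/4) = 243/64, h'(11/4) = 363/16, so t₂ = (11/4) − (243/64)/(363/16) = 625/242.

625/242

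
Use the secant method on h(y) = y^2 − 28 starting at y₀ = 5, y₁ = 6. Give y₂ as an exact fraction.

h(5) = −3, h(6) = 8. y₂ = 6 − 8·(6 − 5)/(8 − (−3)) = 58/11.

58/11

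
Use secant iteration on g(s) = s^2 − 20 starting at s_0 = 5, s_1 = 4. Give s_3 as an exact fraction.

85/19

g(5) = 5, g(4) = −4. s_2 = 4 − (−4)·(4 − 5)/((−4) − 5) = 40/9.
g(4) = −4, g(40/9) = −20/81. s_3 = (40/9) − (−20/81)·((40/9) − 4)/((−20/81) − (−4)) = 85/19.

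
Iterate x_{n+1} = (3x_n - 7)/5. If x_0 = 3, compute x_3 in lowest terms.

-262/125

x_1 = (3·3 - 7)/5 = 2/5.
x_2 = (3·(2/5) - 7)/5 = -29/25.
x_3 = (3·(-29/25) - 7)/5 = -262/125.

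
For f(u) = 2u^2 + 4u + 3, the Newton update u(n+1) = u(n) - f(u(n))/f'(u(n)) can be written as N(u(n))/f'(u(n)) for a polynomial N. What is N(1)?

-1

f'(u) = 4u + 4.
N(u) = u·f'(u) - f(u) = u·(4u + 4) - (2u^2 + 4u + 3) = 2u^2 - 3.
N(1) = -1.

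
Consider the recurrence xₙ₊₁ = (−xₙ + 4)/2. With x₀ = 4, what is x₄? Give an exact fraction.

3/2

x₁ = (−4 + 4)/2 = 0.
x₂ = (−0 + 4)/2 = 2.
x₃ = (−2 + 4)/2 = 1.
x₄ = (−1 + 4)/2 = 3/2.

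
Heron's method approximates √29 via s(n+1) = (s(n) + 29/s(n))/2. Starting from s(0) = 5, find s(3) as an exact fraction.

528527/98145

s(1) = (5 + 29/5)/2 = 27/5.
s(2) = (27/5 + 29/(27/5))/2 = 727/135.
s(3) = (727/135 + 29/(727/135))/2 = 528527/98145.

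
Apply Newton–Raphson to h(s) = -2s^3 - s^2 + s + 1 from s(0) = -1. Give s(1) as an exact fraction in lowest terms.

-2/3

h'(s) = -6s^2 - 2s + 1.
h(-1) = 1, h'(-1) = -3, so s(1) = (-1) - 1/(-3) = -2/3.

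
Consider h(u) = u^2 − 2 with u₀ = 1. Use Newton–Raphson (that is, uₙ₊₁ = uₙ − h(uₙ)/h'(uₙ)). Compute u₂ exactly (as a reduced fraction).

h'(u) = 2u.
h(1) = −1, h'(1) = 2, so u₁ = 1 − (−1)/2 = 3/2.
h(3/2) = 1/4, h'(3/2) = 3, so u₂ = (3/2) − (1/4)/3 = 17/12.

17/12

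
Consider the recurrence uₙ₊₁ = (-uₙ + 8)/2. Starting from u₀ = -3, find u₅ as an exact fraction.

91/32

u₁ = (-(-3) + 8)/2 = 11/2.
u₂ = (-(11/2) + 8)/2 = 5/4.
u₃ = (-(5/4) + 8)/2 = 27/8.
u₄ = (-(27/8) + 8)/2 = 37/16.
u₅ = (-(37/16) + 8)/2 = 91/32.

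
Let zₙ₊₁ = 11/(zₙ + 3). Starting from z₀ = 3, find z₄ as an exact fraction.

1683/778

z₁ = 11/(3 + 3) = 11/6.
z₂ = 11/(11/6 + 3) = 66/29.
z₃ = 11/(66/29 + 3) = 319/153.
z₄ = 11/(319/153 + 3) = 1683/778.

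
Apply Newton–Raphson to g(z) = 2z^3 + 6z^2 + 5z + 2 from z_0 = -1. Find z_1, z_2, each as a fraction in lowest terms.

z_1 = 0, z_2 = -2/5

g'(z) = 6z^2 + 12z + 5.
g(-1) = 1, g'(-1) = -1, so z_1 = (-1) - 1/(-1) = 0.
g(0) = 2, g'(0) = 5, so z_2 = 0 - 2/5 = -2/5.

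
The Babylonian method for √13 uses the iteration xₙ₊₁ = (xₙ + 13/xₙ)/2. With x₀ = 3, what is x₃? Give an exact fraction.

14159/3927

x₁ = (3 + 13/3)/2 = 11/3.
x₂ = (11/3 + 13/(11/3))/2 = 119/33.
x₃ = (119/33 + 13/(119/33))/2 = 14159/3927.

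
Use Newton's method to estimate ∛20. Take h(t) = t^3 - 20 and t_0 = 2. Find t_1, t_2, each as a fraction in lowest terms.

h'(t) = 3t^2.
h(2) = -12, h'(2) = 12, so t_1 = 2 - (-12)/12 = 3.
h(3) = 7, h'(3) = 27, so t_2 = 3 - 7/27 = 74/27.

t_1 = 3, t_2 = 74/27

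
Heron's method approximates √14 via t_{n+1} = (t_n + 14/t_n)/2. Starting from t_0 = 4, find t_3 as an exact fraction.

t_1 = (4 + 14/4)/2 = 15/4.
t_2 = (15/4 + 14/(15/4))/2 = 449/120.
t_3 = (449/120 + 14/(449/120))/2 = 403201/107760.

403201/107760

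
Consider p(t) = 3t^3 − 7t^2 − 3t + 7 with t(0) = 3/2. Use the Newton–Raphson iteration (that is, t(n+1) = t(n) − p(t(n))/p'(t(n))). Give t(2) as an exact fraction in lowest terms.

1

p'(t) = 9t^2 − 14t − 3.
p(3/2) = −25/8, p'(3/2) = −15/4, so t(1) = (3/2) − (−25/8)/(−15/4) = 2/3.
p(2/3) = 25/9, p'(2/3) = −25/3, so t(2) = (2/3) − (25/9)/(−25/3) = 1.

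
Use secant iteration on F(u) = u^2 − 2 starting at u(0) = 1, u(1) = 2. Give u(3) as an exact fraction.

F(1) = −1, F(2) = 2. u(2) = 2 − 2·(2 − 1)/(2 − (−1)) = 4/3.
F(2) = 2, F(4/3) = −2/9. u(3) = (4/3) − (−2/9)·((4/3) − 2)/((−2/9) − 2) = 7/5.

7/5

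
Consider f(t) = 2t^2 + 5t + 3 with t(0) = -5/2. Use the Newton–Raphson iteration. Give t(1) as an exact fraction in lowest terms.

-19/10

f'(t) = 4t + 5.
f(-5/2) = 3, f'(-5/2) = -5, so t(1) = (-5/2) - 3/(-5) = -19/10.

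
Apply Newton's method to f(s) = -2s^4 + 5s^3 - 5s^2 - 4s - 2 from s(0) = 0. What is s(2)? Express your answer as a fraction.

f'(s) = -8s^3 + 15s^2 - 10s - 4.
f(0) = -2, f'(0) = -4, so s(1) = 0 - (-2)/(-4) = -1/2.
f(-1/2) = -2, f'(-1/2) = 23/4, so s(2) = (-1/2) - (-2)/(23/4) = -7/46.

-7/46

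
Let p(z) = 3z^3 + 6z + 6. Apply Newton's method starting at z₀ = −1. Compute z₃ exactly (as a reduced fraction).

−125116/162295

p'(z) = 9z^2 + 6.
p(−1) = −3, p'(−1) = 15, so z₁ = (−1) − (−3)/15 = −4/5.
p(−4/5) = −42/125, p'(−4/5) = 294/25, so z₂ = (−4/5) − (−42/125)/(294/25) = −27/35.
p(−27/35) = −249/42875, p'(−27/35) = 13911/1225, so z₃ = (−27/35) − (−249/42875)/(13911/1225) = −125116/162295.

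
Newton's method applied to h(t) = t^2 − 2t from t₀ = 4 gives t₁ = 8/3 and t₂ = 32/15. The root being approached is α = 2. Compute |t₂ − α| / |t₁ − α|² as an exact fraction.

t₁ − α = 8/3 − 2 = 2/3, so |t₁ − α| = 2/3.
t₂ − α = 32/15 − 2 = 2/15, so |t₂ − α| = 2/15.
|t₁ − α|² = 4/9.
Ratio = (2/15) / (4/9) = 3/10.

3/10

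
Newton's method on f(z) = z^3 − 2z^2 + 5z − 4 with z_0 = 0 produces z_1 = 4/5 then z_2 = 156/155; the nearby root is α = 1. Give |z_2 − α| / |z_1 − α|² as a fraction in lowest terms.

5/31

z_1 − α = 4/5 − 1 = −1/5, so |z_1 − α| = 1/5.
z_2 − α = 156/155 − 1 = 1/155, so |z_2 − α| = 1/155.
|z_1 − α|² = 1/25.
Ratio = (1/155) / (1/25) = 5/31.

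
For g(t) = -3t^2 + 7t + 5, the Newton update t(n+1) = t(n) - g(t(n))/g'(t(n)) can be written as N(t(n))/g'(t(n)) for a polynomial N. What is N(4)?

-53

g'(t) = -6t + 7.
N(t) = t·g'(t) - g(t) = t·(-6t + 7) - (-3t^2 + 7t + 5) = -3t^2 - 5.
N(4) = -53.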